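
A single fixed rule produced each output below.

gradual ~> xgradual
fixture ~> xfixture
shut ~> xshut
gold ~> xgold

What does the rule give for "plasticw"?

Rule — prepend "x".
For "plasticw" the result is "xplasticw".

xplasticw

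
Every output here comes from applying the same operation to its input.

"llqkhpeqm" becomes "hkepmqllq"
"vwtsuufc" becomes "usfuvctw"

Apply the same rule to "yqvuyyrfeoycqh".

The rule is to move the first 3 characters to the end (rotate left by 3), then swap each adjacent pair of characters (1↔2, 3↔4, ...).
For "yqvuyyrfeoycqh", step one produces "uyyrfeoycqhyqv"; step two turns that into "yuryefyoqcyhvq".

yuryefyoqcyhvq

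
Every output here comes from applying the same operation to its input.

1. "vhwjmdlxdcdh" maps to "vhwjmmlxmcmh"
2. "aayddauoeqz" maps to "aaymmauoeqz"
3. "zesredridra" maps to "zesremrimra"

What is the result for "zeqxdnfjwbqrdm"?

Rule — replace every "d" with "m".
Doing the same to "zeqxdnfjwbqrdm": "zeqxmnfjwbqrmm".

zeqxmnfjwbqrmm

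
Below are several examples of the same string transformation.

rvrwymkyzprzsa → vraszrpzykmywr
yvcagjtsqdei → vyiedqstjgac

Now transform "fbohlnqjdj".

Looking at the pairs, the operation is to move the first 2 characters to the end (rotate left by 2), then reverse the string.
"fbohlnqjdj" → "bfjdjqnlho".

bfjdjqnlho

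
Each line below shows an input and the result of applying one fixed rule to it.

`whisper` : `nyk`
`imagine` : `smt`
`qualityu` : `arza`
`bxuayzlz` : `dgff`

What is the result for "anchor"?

tnx

Rule — keep every other character starting from the second (positions 2nd, 4th, 6th, ...), then shift every letter 6 places forward in the alphabet (wrapping around).
Working it through for "anchor": intermediate "nhr", final "tnx".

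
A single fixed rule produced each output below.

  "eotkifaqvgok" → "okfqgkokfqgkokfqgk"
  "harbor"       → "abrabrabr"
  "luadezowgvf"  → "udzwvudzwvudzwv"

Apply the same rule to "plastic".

lsilsilsi

The rule is to keep every other character starting from the second (positions 2nd, 4th, 6th, ...), then write the whole string 3 times in a row.
On "plastic": the first step gives "lsi", and the second then gives "lsilsilsi".
(Check on "luadezowgvf": → "udzwv" → "udzwvudzwvudzwv" ✓)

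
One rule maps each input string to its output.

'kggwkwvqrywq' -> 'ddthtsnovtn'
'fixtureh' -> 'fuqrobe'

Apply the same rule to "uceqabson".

zbnxyplk

In each case the input is transformed by: delete the first character, then shift every letter 3 places backward in the alphabet (wrapping around).
On "uceqabson": the first step gives "ceqabson", and the second then gives "zbnxyplk".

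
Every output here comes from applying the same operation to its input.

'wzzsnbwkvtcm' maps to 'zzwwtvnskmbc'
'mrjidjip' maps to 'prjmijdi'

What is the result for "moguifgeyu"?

The transformation: sort the characters into reverse alphabetical order, then swap each adjacent pair of characters (1↔2, 3↔4, ...).
Applying both steps to "moguifgeyu": "yuuomiggfe", then "uyouimggef".

uyouimggef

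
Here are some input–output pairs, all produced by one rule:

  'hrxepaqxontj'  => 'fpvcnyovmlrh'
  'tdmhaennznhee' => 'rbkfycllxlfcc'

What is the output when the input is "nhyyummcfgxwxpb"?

lfwwskkadevuvnz

Rule — shift every letter 2 places backward in the alphabet (wrapping around).
On "nhyyummcfgxwxpb" that produces "lfwwskkadevuvnz".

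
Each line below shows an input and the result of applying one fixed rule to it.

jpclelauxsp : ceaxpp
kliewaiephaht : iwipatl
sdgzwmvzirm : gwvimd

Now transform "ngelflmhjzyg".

Rule — move the first 2 characters to the end (rotate left by 2), then keep every other character starting from the first (positions 1st, 3rd, 5th, ...).
For "ngelflmhjzyg", step one produces "elflmhjzygng"; step two turns that into "efmjyn".
(Check on "kliewaiephaht": → "iewaiephahtkl" → "iwipatl" ✓)

efmjyn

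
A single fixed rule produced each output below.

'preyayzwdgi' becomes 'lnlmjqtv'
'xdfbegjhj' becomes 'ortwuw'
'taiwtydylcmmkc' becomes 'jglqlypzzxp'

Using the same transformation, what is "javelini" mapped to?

The transformation: delete the first 3 characters, then shift every letter 13 places forward in the alphabet (wrapping around) — i.e. ROT13.
Starting from "javelini": after the first operation, "elini"; after the second, "ryvav".

ryvav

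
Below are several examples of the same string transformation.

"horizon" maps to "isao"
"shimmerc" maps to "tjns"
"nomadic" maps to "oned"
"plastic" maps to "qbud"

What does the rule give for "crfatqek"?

dguf

The transformation: shift every letter 1 place forward in the alphabet (wrapping around), then keep every other character starting from the first (positions 1st, 3rd, 5th, ...).
For "crfatqek", step one produces "dsgburfl"; step two turns that into "dguf".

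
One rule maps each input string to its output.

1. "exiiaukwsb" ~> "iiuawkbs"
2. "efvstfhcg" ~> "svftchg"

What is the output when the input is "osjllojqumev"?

ljolqjmuve

Rule — swap each adjacent pair of characters (1↔2, 3↔4, ...), then delete the first 2 characters.
Applying both steps to "osjllojqumev": "soljolqjmuve", then "ljolqjmuve".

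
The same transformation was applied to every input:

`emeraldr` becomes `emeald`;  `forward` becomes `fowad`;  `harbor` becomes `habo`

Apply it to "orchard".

Rule — remove every "r".
"orchard" → "ochad".

ochad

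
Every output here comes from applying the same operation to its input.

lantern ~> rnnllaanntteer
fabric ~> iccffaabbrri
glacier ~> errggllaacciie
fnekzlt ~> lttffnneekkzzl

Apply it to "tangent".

Looking at the pairs, the operation is to double every character, then move the last 3 characters to the front (rotate right by 3).
"tangent" → "ttaannggeenntt" → "nttttaannggeen".
(Check on "glacier": → "ggllaacciieerr" → "errggllaacciie" ✓)

nttttaannggeen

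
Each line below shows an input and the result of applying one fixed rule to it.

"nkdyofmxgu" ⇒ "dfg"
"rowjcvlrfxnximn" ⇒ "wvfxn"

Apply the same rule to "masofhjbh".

Rule — keep one character in every 3, starting at position 3 (positions 3rd, 6th, 9th, ...).
Doing the same to "masofhjbh": "shh".

shh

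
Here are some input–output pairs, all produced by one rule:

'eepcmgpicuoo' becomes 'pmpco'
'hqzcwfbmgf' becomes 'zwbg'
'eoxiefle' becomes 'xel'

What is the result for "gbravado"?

Each output is the input with this applied: delete the first character, then keep every other character starting from the second (positions 2nd, 4th, 6th, ...).
Working it through for "gbravado": intermediate "bravado", final "rvd".

rvd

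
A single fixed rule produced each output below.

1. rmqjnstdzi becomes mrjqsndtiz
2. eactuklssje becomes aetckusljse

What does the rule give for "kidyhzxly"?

ikydzhlxy

Rule — swap each adjacent pair of characters (1↔2, 3↔4, ...).
On "kidyhzxly" that produces "ikydzhlxy".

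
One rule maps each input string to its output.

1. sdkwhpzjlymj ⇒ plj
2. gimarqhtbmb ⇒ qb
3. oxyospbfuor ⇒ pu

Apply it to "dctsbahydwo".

The pattern: keep one character in every 3, starting at position 3 (positions 3rd, 6th, 9th, ...), then delete the first character.
Starting from "dctsbahydwo": after the first operation, "tad"; after the second, "ad".
(Check on "sdkwhpzjlymj": → "kplj" → "plj" ✓)

ad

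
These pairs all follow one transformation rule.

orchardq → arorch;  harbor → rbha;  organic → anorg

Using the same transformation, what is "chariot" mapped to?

The pattern: delete the last 2 characters, then move the last 2 characters to the front (rotate right by 2).
Applying both steps to "chariot": "chari", then "richa".

richa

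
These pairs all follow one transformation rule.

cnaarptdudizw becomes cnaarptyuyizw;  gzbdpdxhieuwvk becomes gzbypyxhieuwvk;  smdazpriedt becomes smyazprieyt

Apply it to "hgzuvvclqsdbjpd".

hgzuvvclqsybjpy

What's happening: replace every "d" with "y".
Doing the same to "hgzuvvclqsdbjpd": "hgzuvvclqsybjpy".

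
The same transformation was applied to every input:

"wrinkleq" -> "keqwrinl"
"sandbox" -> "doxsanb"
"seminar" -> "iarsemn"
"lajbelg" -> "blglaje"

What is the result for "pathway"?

haypatw

Each output is the input with this applied: move the last 3 characters to the front (rotate right by 3), then swap the first and last characters.
Working it through for "pathway": intermediate "waypath", final "haypatw".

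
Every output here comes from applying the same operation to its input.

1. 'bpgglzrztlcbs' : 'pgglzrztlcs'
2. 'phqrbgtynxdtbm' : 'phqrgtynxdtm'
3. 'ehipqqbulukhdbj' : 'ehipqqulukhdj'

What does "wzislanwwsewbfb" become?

The rule is to remove every "b".
Doing the same to "wzislanwwsewbfb": "wzislanwwsewf".

wzislanwwsewf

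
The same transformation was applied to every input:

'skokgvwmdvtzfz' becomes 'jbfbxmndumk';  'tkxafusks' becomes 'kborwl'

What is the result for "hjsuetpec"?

yajlvk

Looking at the pairs, the operation is to delete the last 3 characters, then shift every letter 9 places backward in the alphabet (wrapping around).
For "hjsuetpec" the result is "yajlvk".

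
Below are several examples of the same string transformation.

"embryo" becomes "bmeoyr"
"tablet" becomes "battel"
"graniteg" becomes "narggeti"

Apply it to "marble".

Rule — swap the front and back halves of the string, then reverse the string.
Applying both steps to "marble": "blemar", then "ramelb".
(Check on "embryo": → "ryoemb" → "bmeoyr" ✓)

ramelb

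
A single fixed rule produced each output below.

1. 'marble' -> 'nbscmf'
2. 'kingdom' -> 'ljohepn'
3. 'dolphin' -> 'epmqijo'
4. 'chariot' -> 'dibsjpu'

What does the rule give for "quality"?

rvbmjuz

What's happening: shift every letter 1 place forward in the alphabet (wrapping around).
Doing the same to "quality": "rvbmjuz".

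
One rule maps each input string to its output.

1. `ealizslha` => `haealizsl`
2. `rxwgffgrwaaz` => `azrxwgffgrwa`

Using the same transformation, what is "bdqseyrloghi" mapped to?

hibdqseyrlog

The transformation: move the last 2 characters to the front (rotate right by 2).
On "bdqseyrloghi" that produces "hibdqseyrlog".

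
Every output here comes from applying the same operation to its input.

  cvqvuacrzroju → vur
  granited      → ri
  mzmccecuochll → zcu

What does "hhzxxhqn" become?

hx

Looking at the pairs, the operation is to keep one character in every 3, starting at position 2 (positions 2nd, 5th, 8th, ...), then delete the last character.
Doing the same to "hhzxxhqn": "hx".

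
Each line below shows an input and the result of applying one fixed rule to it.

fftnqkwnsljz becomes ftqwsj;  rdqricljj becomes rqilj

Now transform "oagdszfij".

The transformation: keep every other character starting from the first (positions 1st, 3rd, 5th, ...).
"oagdszfij" → "ogsfj".

ogsfj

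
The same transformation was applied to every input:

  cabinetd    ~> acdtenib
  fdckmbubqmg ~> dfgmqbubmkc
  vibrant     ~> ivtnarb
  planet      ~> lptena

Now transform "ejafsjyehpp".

jeppheyjsfa

Each output is the input with this applied: reverse the string, then move the last 2 characters to the front (rotate right by 2).
On "ejafsjyehpp": the first step gives "ppheyjsfaje", and the second then gives "jeppheyjsfa".
(Check on "vibrant": → "tnarbiv" → "ivtnarb" ✓)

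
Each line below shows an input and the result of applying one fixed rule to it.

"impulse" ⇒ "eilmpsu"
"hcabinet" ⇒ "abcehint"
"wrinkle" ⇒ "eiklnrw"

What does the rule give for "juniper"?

The transformation: sort the characters into alphabetical order.
Applying that to "juniper" gives "eijnpru".

eijnpru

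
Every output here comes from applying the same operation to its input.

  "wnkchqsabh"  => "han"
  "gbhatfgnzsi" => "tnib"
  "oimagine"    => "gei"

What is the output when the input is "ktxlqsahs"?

The rule is to keep one character in every 3, starting at position 2 (positions 2nd, 5th, 8th, ...), then move the first character to the end.
"ktxlqsahs" → "qht".

qht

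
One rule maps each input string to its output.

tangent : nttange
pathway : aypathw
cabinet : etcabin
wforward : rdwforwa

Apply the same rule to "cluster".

The pattern: move the last 2 characters to the front (rotate right by 2).
On "cluster" that produces "erclust".

erclust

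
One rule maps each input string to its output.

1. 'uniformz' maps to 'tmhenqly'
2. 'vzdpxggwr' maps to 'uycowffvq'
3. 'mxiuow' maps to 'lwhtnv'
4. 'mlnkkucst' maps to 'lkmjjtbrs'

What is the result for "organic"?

nqfzmhb

In each case the input is transformed by: shift every letter 1 place backward in the alphabet (wrapping around).
On "organic" that produces "nqfzmhb".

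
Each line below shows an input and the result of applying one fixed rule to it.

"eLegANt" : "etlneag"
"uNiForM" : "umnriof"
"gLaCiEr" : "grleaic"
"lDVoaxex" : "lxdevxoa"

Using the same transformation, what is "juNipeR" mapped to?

The pattern: take characters alternately from the front and the back (1st, last, 2nd, 2nd-last, ...), then convert every letter to lowercase.
For "juNipeR", step one produces "jRueNpi"; step two turns that into "jruenpi".

jruenpi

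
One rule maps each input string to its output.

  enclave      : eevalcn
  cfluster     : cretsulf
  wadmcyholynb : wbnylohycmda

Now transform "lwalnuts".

lstunlaw

Looking at the pairs, the operation is to move the first character to the end, then reverse the string.
Starting from "lwalnuts": after the first operation, "walnutsl"; after the second, "lstunlaw".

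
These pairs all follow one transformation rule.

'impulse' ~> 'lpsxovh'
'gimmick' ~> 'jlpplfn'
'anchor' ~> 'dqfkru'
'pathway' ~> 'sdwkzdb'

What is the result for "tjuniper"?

What's happening: shift every letter 3 places forward in the alphabet (wrapping around).
For "tjuniper" the result is "wmxqlshu".

wmxqlshu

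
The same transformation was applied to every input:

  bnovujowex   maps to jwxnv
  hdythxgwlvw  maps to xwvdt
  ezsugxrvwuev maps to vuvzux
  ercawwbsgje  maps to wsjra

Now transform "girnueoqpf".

What's happening: keep every other character starting from the second (positions 2nd, 4th, 6th, ...), then move the last 3 characters to the front (rotate right by 3).
"girnueoqpf" → "ineqf" → "eqfin".

eqfin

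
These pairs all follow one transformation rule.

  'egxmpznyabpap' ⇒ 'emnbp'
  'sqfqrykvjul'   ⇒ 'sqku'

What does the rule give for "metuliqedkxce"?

muqke

Looking at the pairs, the operation is to keep one character in every 3, starting at position 1 (positions 1st, 4th, 7th, ...).
So "metuliqedkxce" becomes "muqke".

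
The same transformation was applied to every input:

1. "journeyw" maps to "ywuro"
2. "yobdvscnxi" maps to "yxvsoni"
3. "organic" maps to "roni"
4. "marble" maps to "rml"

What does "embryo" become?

In each case the input is transformed by: sort the characters into reverse alphabetical order, then delete the last 3 characters.
On "embryo": the first step gives "yromeb", and the second then gives "yro".

yro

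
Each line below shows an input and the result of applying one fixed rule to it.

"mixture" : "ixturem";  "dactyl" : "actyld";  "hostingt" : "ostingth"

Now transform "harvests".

The transformation: move the first character to the end.
For "harvests" the result is "arvestsh".

arvestsh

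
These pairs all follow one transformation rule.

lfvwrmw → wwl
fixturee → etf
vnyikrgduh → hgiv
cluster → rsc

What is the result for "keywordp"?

dwk

What's happening: keep one character in every 3, starting at position 1 (positions 1st, 4th, 7th, ...), then reverse the string.
On "keywordp": the first step gives "kwd", and the second then gives "dwk".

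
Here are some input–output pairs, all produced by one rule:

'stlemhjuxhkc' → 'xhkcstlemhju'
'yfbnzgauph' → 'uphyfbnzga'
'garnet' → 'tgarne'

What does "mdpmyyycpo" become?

In each case the input is transformed by: swap the front and back halves of the string, then move the first 2 characters to the end (rotate left by 2).
Doing the same to "mdpmyyycpo": "cpomdpmyyy".

cpomdpmyyy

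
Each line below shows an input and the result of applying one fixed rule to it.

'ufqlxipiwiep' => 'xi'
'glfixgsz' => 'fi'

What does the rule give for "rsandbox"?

The rule is to swap the front and back halves of the string, then keep only the last 2 characters.
"rsandbox" → "dboxrsan" → "an".
(Check on "glfixgsz": → "xgszglfi" → "fi" ✓)

an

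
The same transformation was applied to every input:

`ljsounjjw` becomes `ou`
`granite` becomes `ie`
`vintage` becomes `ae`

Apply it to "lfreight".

Each output is the input with this applied: delete the first 3 characters, then keep only the vowels.
Applying both steps to "lfreight": "eight", then "ei".

ei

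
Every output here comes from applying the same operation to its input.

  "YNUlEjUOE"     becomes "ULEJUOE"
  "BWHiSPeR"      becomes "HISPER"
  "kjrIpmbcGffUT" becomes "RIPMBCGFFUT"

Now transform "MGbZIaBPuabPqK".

In each case the input is transformed by: delete the first 2 characters, then convert every letter to uppercase.
On "MGbZIaBPuabPqK" that produces "BZIABPUABPQK".
(Check on "BWHiSPeR": → "HiSPeR" → "HISPER" ✓)

BZIABPUABPQK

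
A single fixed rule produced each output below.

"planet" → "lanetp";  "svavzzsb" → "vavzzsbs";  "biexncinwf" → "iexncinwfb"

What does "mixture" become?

ixturem

The pattern: move the first character to the end.
"mixture" → "ixturem".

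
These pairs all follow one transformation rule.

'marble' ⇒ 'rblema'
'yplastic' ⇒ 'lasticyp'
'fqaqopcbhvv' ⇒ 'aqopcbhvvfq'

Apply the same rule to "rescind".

scindre

The rule is to move the first 2 characters to the end (rotate left by 2).
So "rescind" becomes "scindre".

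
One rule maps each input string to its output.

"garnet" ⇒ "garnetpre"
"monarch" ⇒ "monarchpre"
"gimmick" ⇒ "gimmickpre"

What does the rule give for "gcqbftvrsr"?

gcqbftvrsrpre

In each case the input is transformed by: append "pre".
For "gcqbftvrsr" the result is "gcqbftvrsrpre".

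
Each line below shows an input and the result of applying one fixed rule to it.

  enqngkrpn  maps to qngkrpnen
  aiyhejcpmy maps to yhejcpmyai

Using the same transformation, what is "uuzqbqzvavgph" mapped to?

Rule — move the first 2 characters to the end (rotate left by 2).
Applying that to "uuzqbqzvavgph" gives "zqbqzvavgphuu".

zqbqzvavgphuu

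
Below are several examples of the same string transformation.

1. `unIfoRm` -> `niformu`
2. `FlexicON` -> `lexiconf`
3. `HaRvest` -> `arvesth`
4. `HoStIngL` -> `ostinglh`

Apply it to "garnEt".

Looking at the pairs, the operation is to move the first character to the end, then convert every letter to lowercase.
"garnEt" → "arnEtg" → "arnetg".
(Check on "HaRvest": → "aRvestH" → "arvesth" ✓)

arnetg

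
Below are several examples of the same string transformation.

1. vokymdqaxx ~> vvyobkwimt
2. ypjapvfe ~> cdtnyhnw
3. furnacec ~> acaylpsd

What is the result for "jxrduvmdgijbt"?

Rule — shift every letter 2 places backward in the alphabet (wrapping around), then reverse the string.
Applying both steps to "jxrduvmdgijbt": "hvpbstkbeghzr", then "rzhgebktsbpvh".
(Check on "furnacec": → "dsplyaca" → "acaylpsd" ✓)

rzhgebktsbpvh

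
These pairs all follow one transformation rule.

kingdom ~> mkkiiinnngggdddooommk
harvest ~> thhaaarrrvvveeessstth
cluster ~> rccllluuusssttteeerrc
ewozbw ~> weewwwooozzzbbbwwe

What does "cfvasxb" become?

Looking at the pairs, the operation is to repeat every character 3 times, then swap the first and last characters.
Working it through for "cfvasxb": intermediate "cccfffvvvaaasssxxxbbb", final "bccfffvvvaaasssxxxbbc".

bccfffvvvaaasssxxxbbc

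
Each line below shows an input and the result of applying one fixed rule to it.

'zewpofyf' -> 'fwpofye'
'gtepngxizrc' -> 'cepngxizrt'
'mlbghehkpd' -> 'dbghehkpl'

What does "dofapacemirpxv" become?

Looking at the pairs, the operation is to delete the first character, then swap the first and last characters.
Working it through for "dofapacemirpxv": intermediate "ofapacemirpxv", final "vfapacemirpxo".

vfapacemirpxo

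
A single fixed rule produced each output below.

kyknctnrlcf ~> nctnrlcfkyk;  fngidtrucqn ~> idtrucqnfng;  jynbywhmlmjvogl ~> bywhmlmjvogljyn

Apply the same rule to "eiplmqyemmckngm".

In each case the input is transformed by: move the first 3 characters to the end (rotate left by 3).
On "eiplmqyemmckngm" that produces "lmqyemmckngmeip".

lmqyemmckngmeip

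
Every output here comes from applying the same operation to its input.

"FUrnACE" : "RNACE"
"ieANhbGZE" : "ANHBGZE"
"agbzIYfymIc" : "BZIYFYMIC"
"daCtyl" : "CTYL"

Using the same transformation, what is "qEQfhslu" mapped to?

Rule — delete the first 2 characters, then convert every letter to uppercase.
"qEQfhslu" → "Qfhslu" → "QFHSLU".

QFHSLU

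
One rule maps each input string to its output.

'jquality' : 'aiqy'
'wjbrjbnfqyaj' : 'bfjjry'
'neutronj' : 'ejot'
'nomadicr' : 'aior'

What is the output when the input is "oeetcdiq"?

deqt

In each case the input is transformed by: keep every other character starting from the second (positions 2nd, 4th, 6th, ...), then sort the characters into alphabetical order.
On "oeetcdiq": the first step gives "etdq", and the second then gives "deqt".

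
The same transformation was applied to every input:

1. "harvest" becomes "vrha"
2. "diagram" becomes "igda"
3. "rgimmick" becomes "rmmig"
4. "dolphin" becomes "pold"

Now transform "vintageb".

Each output is the input with this applied: delete the last 3 characters, then sort the characters into reverse alphabetical order.
Applying both steps to "vintageb": "vinta", then "vtnia".
(Check on "dolphin": → "dolp" → "pold" ✓)

vtnia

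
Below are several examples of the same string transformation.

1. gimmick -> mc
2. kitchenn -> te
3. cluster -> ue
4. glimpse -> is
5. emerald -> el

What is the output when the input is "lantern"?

nr

The rule is to keep one character in every 3, starting at position 3 (positions 3rd, 6th, 9th, ...).
Doing the same to "lantern": "nr".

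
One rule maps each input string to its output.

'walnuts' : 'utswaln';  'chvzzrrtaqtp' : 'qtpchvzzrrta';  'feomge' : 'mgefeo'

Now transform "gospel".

Rule — move the last 3 characters to the front (rotate right by 3).
For "gospel" the result is "pelgos".

pelgos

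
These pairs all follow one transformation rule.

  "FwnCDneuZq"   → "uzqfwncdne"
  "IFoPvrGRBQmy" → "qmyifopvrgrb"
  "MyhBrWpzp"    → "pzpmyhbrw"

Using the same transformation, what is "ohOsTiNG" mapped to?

Each output is the input with this applied: move the last 3 characters to the front (rotate right by 3), then convert every letter to lowercase.
For "ohOsTiNG", step one produces "iNGohOsT"; step two turns that into "ingohost".
(Check on "FwnCDneuZq": → "uZqFwnCDne" → "uzqfwncdne" ✓)

ingohost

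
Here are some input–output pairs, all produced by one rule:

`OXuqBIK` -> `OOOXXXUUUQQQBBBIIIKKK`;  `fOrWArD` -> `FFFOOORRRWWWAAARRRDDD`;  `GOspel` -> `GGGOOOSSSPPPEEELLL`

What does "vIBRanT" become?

VVVIIIBBBRRRAAANNNTTT

The rule is to repeat every character 3 times, then convert every letter to uppercase.
"vIBRanT" → "vvvIIIBBBRRRaaannnTTT" → "VVVIIIBBBRRRAAANNNTTT".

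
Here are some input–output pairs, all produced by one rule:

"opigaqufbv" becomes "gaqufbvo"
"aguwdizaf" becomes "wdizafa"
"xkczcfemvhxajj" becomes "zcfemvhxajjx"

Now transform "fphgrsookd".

Each output is the input with this applied: move the first 3 characters to the end (rotate left by 3), then delete the last 2 characters.
On "fphgrsookd": the first step gives "grsookdfph", and the second then gives "grsookdf".

grsookdf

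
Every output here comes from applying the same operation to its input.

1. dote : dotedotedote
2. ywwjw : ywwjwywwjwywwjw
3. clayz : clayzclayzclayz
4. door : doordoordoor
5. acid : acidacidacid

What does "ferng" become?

The transformation: write the whole string 3 times in a row.
Doing the same to "ferng": "ferngferngferng".

ferngferngferng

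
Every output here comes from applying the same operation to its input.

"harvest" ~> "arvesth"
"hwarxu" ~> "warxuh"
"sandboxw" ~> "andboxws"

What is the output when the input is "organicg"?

The pattern: move the first character to the end.
For "organicg" the result is "rganicgo".

rganicgo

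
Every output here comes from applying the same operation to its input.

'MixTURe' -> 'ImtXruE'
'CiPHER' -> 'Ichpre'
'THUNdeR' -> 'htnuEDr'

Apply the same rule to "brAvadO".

In each case the input is transformed by: swap each adjacent pair of characters (1↔2, 3↔4, ...), then flip the case of every letter.
On "brAvadO": the first step gives "rbvAdaO", and the second then gives "RBVaDAo".

RBVaDAo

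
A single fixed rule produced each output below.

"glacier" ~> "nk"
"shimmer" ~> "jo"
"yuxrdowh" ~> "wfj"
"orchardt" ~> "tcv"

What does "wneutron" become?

The pattern: keep one character in every 3, starting at position 2 (positions 2nd, 5th, 8th, ...), then shift every letter 2 places forward in the alphabet (wrapping around).
Applying that to "wneutron" gives "pvp".

pvp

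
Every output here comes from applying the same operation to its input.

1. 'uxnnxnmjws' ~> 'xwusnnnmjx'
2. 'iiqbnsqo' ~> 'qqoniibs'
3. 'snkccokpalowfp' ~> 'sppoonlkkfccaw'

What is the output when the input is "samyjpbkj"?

spmkjjbay

Rule — sort the characters into reverse alphabetical order, then move the first character to the end.
Doing the same to "samyjpbkj": "spmkjjbay".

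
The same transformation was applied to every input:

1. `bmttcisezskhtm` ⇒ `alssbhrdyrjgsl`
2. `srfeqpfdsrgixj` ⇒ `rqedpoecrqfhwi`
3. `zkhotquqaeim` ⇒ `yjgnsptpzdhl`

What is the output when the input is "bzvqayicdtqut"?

In each case the input is transformed by: shift every letter 1 place backward in the alphabet (wrapping around).
For "bzvqayicdtqut" the result is "ayupzxhbcspts".

ayupzxhbcspts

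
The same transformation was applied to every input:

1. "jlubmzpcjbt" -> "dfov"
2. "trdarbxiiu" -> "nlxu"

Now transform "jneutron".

The transformation: shift every letter 6 places backward in the alphabet (wrapping around), then keep only the first 4 characters.
For "jneutron", step one produces "dhyonlih"; step two turns that into "dhyo".

dhyo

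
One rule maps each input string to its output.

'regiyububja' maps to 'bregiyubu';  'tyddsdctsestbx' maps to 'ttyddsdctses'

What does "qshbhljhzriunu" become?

What's happening: delete the last 2 characters, then move the last character to the front.
Working it through for "qshbhljhzriunu": intermediate "qshbhljhzriu", final "uqshbhljhzri".

uqshbhljhzri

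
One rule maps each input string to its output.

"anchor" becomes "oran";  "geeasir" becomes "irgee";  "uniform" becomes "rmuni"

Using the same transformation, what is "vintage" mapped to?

In each case the input is transformed by: move the last 2 characters to the front (rotate right by 2), then delete the last 2 characters.
"vintage" → "gevinta" → "gevin".

gevin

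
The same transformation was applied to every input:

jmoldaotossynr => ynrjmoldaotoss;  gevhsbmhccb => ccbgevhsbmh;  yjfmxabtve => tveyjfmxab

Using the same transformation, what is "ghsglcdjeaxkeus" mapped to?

The pattern: move the last 3 characters to the front (rotate right by 3).
On "ghsglcdjeaxkeus" that produces "eusghsglcdjeaxk".

eusghsglcdjeaxk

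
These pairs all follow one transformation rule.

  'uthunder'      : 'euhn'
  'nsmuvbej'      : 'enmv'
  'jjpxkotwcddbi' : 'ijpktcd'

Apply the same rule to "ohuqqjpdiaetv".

In each case the input is transformed by: keep every other character starting from the first (positions 1st, 3rd, 5th, ...), then move the last character to the front.
"ohuqqjpdiaetv" → "ouqpiev" → "vouqpie".

vouqpie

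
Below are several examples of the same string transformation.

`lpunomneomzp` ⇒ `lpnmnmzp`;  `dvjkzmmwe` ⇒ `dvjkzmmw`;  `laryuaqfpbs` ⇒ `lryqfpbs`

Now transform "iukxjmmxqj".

Rule — remove every vowel.
Applying that to "iukxjmmxqj" gives "kxjmmxqj".

kxjmmxqj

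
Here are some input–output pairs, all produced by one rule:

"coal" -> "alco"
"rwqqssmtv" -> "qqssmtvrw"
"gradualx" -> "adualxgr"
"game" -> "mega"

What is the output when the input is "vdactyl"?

actylvd

In each case the input is transformed by: move the first 2 characters to the end (rotate left by 2).
Applying that to "vdactyl" gives "actylvd".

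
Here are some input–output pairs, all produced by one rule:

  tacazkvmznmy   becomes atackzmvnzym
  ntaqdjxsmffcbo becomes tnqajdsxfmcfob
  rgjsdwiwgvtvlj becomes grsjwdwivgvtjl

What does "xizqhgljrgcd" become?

ixqzghjlgrdc

The transformation: swap each adjacent pair of characters (1↔2, 3↔4, ...).
For "xizqhgljrgcd" the result is "ixqzghjlgrdc".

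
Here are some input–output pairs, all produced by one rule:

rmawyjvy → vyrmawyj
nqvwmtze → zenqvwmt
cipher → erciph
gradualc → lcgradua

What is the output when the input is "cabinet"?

The pattern: move the last 2 characters to the front (rotate right by 2).
For "cabinet" the result is "etcabin".

etcabin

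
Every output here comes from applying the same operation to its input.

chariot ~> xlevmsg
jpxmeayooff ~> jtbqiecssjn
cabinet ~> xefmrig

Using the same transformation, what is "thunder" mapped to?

In each case the input is transformed by: shift every letter 4 places forward in the alphabet (wrapping around), then swap the first and last characters.
"thunder" → "xlyrhiv" → "vlyrhix".

vlyrhix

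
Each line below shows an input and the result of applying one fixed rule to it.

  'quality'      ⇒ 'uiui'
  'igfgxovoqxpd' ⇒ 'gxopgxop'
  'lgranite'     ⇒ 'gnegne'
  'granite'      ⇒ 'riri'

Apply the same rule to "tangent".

aeae

The transformation: keep one character in every 3, starting at position 2 (positions 2nd, 5th, 8th, ...), then write the whole string twice.
On "tangent": the first step gives "ae", and the second then gives "aeae".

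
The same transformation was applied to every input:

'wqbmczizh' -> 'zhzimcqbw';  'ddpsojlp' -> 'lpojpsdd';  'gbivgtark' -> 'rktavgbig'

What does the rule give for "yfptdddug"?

In each case the input is transformed by: reverse the string, then swap each adjacent pair of characters (1↔2, 3↔4, ...).
Doing the same to "yfptdddug": "ugddtdfpy".

ugddtdfpy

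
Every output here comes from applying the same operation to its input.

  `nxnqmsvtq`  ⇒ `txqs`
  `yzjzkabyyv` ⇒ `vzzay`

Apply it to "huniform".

muio

The transformation: keep every other character starting from the second (positions 2nd, 4th, 6th, ...), then move the last character to the front.
On "huniform": the first step gives "uiom", and the second then gives "muio".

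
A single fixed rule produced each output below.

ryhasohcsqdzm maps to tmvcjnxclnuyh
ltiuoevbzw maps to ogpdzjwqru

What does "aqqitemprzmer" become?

The transformation: swap each adjacent pair of characters (1↔2, 3↔4, ...), then shift every letter 5 places backward in the alphabet (wrapping around).
Applying both steps to "aqqitemprzmer": "qaiqetpmzremr", then "lvdlzokhumzhm".

lvdlzokhumzhm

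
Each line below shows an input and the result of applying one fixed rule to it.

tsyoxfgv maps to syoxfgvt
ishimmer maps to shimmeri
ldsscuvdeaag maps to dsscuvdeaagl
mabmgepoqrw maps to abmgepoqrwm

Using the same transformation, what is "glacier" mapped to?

lacierg

The transformation: move the first character to the end.
Doing the same to "glacier": "lacierg".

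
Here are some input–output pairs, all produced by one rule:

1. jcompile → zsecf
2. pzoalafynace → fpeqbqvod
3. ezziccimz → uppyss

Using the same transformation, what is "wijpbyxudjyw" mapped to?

myzfronkt

Each output is the input with this applied: shift every letter 10 places backward in the alphabet (wrapping around), then delete the last 3 characters.
"wijpbyxudjyw" → "myzfronktzom" → "myzfronkt".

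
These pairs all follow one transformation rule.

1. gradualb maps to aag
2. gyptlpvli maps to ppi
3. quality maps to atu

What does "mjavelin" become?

Looking at the pairs, the operation is to move the first 2 characters to the end (rotate left by 2), then keep one character in every 3, starting at position 1 (positions 1st, 4th, 7th, ...).
For "mjavelin", step one produces "avelinmj"; step two turns that into "alm".

alm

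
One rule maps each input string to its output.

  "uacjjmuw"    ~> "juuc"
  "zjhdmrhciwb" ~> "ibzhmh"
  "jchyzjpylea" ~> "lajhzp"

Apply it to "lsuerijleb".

Looking at the pairs, the operation is to keep every other character starting from the first (positions 1st, 3rd, 5th, ...), then move the last 2 characters to the front (rotate right by 2).
On "lsuerijleb": the first step gives "lurje", and the second then gives "jelur".
(Check on "jchyzjpylea": → "jhzpla" → "lajhzp" ✓)

jelur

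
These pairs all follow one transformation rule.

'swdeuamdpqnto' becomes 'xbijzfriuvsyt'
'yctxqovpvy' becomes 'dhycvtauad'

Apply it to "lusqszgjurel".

In each case the input is transformed by: shift every letter 5 places forward in the alphabet (wrapping around).
For "lusqszgjurel" the result is "qzxvxelozwjq".

qzxvxelozwjq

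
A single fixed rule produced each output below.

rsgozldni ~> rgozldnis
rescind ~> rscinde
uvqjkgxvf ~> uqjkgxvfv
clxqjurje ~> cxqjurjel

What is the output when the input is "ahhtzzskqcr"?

ahtzzskqcrh

Rule — move the first character to the end, then swap the first and last characters.
"ahhtzzskqcr" → "hhtzzskqcra" → "ahtzzskqcrh".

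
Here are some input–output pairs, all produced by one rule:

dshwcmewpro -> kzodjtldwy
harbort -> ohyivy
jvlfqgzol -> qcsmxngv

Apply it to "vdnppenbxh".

In each case the input is transformed by: delete the last character, then shift every letter 7 places forward in the alphabet (wrapping around).
"vdnppenbxh" → "ckuwwluie".

ckuwwluie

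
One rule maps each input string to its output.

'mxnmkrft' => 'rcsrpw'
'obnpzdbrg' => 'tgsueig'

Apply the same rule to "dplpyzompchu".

iuqudetruh

In each case the input is transformed by: delete the last 2 characters, then shift every letter 5 places forward in the alphabet (wrapping around).
"dplpyzompchu" → "dplpyzompc" → "iuqudetruh".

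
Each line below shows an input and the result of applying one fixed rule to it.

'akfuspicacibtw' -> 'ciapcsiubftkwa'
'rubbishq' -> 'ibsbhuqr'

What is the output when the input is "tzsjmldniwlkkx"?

ndilwmljkskzxt

Rule — swap the front and back halves of the string, then take characters alternately from the front and the back (1st, last, 2nd, 2nd-last, ...).
For "tzsjmldniwlkkx", step one produces "niwlkkxtzsjmld"; step two turns that into "ndilwmljkskzxt".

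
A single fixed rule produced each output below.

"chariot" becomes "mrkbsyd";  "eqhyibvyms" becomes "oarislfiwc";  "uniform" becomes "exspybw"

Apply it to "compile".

Rule — shift every letter 10 places forward in the alphabet (wrapping around).
Applying that to "compile" gives "mywzsvo".

mywzsvo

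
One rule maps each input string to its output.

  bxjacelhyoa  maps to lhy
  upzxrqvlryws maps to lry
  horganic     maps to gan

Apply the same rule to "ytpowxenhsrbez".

In each case the input is transformed by: delete the last 2 characters, then keep only the last 3 characters.
For "ytpowxenhsrbez" the result is "srb".

srb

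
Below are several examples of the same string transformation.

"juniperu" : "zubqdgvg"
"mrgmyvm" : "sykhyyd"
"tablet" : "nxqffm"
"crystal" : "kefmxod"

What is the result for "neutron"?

Looking at the pairs, the operation is to move the first 2 characters to the end (rotate left by 2), then shift every letter 12 places forward in the alphabet (wrapping around).
"neutron" → "gfdazzq".

gfdazzq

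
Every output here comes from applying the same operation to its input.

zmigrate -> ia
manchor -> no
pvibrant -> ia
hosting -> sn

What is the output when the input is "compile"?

ml

The transformation: keep one character in every 3, starting at position 3 (positions 3rd, 6th, 9th, ...).
Doing the same to "compile": "ml".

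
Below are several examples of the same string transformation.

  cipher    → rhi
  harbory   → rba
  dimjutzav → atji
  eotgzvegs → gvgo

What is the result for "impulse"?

In each case the input is transformed by: keep every other character starting from the second (positions 2nd, 4th, 6th, ...), then reverse the string.
Applying both steps to "impulse": "mus", then "sum".

sum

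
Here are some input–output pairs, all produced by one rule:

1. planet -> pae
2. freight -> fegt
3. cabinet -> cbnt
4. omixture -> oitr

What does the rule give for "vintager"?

The pattern: keep every other character starting from the first (positions 1st, 3rd, 5th, ...).
On "vintager" that produces "vnae".

vnae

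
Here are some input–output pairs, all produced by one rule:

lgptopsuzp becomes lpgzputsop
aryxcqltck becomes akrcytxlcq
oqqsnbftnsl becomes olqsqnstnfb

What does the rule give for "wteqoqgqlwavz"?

Looking at the pairs, the operation is to take characters alternately from the front and the back (1st, last, 2nd, 2nd-last, ...).
On "wteqoqgqlwavz" that produces "wztveaqwolqqg".

wztveaqwolqqg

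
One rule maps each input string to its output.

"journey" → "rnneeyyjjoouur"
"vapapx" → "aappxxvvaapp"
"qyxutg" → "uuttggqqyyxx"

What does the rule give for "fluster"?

stteerrfflluus

The pattern: double every character, then swap the front and back halves of the string.
Working it through for "fluster": intermediate "fflluusstteerr", final "stteerrfflluus".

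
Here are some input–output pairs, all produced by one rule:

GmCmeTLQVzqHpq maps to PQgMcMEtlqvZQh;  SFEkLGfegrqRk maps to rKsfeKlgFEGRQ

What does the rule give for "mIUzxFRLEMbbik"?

Looking at the pairs, the operation is to move the last 2 characters to the front (rotate right by 2), then flip the case of every letter.
On "mIUzxFRLEMbbik": the first step gives "ikmIUzxFRLEMbb", and the second then gives "IKMiuZXfrlemBB".

IKMiuZXfrlemBB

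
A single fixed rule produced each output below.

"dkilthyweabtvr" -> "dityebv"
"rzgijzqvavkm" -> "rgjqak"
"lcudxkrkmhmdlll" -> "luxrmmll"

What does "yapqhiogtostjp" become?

Looking at the pairs, the operation is to keep every other character starting from the first (positions 1st, 3rd, 5th, ...).
For "yapqhiogtostjp" the result is "yphotsj".

yphotsj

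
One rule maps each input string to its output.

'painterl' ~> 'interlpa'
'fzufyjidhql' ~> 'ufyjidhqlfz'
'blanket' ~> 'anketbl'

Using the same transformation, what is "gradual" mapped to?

In each case the input is transformed by: move the first 2 characters to the end (rotate left by 2).
Doing the same to "gradual": "adualgr".

adualgr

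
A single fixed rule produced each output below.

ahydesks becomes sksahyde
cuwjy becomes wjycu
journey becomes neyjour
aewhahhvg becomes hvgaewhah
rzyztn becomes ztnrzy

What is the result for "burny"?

In each case the input is transformed by: move the last 3 characters to the front (rotate right by 3).
Applying that to "burny" gives "rnybu".

rnybu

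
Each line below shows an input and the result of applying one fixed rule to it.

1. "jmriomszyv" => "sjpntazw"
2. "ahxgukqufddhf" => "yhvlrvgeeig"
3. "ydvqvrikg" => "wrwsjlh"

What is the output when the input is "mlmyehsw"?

Rule — shift every letter 1 place forward in the alphabet (wrapping around), then delete the first 2 characters.
Starting from "mlmyehsw": after the first operation, "nmnzfitx"; after the second, "nzfitx".
(Check on "ydvqvrikg": → "zewrwsjlh" → "wrwsjlh" ✓)

nzfitx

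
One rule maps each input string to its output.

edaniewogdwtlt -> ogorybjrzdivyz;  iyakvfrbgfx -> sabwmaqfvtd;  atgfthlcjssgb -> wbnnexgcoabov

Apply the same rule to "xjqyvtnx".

sioqtles

What's happening: reverse the string, then shift every letter 5 places backward in the alphabet (wrapping around).
Applying both steps to "xjqyvtnx": "xntvyqjx", then "sioqtles".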